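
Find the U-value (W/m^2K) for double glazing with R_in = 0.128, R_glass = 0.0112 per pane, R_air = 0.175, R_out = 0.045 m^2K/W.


Total thermal resistance (series):
  R_total = R_in + R_glass + R_air + R_glass + R_out
  R_total = 0.128 + 0.0112 + 0.175 + 0.0112 + 0.045 = 0.3704 m^2K/W
U-value = 1 / R_total = 1 / 0.3704 = 2.7 W/m^2K

2.7 W/m^2K


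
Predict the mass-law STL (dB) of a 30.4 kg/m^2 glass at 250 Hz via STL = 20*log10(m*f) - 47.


Mass law: STL = 20 * log10(m * f) - 47
  m * f = 30.4 * 250 = 7600
  log10(7600) = 3.88081
  STL = 20 * 3.88081 - 47 = 77.6162 - 47 = 30.6 dB

30.6 dB


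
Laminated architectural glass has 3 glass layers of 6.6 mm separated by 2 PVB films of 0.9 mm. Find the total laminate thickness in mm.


Total thickness = glass contribution + PVB contribution
  Glass: 3 * 6.6 = 19.8 mm
  PVB: 2 * 0.9 = 1.8 mm
  Total = 19.8 + 1.8 = 21.6 mm

21.6 mm


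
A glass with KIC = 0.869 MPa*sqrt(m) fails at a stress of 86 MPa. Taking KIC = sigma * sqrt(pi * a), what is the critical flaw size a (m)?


Rearrange KIC = sigma * sqrt(pi * a):
  sqrt(pi * a) = KIC / sigma
  sqrt(pi * a) = 0.869 / 86 = 0.010105
  a = (KIC / sigma)^2 / pi
  a = 0.010105^2 / pi = 0.0000325 m

0.0000325 m


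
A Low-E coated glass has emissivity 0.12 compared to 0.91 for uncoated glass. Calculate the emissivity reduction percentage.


Percentage reduction = (1 - coated/uncoated) * 100
  Ratio = 0.12 / 0.91 = 0.1319
  Reduction = (1 - 0.1319) * 100 = 86.8%

86.8%


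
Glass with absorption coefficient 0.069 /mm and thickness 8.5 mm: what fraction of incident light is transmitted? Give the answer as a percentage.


Beer-Lambert law: T = exp(-alpha * thickness)
  exponent = -0.069 * 8.5 = -0.5865
  T = exp(-0.5865) = 0.5563
  Percentage = 0.5563 * 100 = 55.63%

55.63%


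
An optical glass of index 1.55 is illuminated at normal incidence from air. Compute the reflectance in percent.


Fresnel reflectance at normal incidence:
  R = ((n - 1)/(n + 1))^2
  (n - 1)/(n + 1) = (1.55 - 1)/(1.55 + 1) = 0.215686
  R = 0.215686^2 = 0.0465205
  R(%) = 0.0465205 * 100 = 4.652%

4.652%


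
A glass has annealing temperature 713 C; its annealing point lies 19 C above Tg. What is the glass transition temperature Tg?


Rearrange T_anneal = Tg + offset for Tg:
  Tg = T_anneal - offset = 713 - 19 = 694 C

694 C


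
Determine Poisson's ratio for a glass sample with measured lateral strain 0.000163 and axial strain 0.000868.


Poisson's ratio: nu = lateral strain / axial strain
  nu = 0.000163 / 0.000868 = 0.1878

0.1878


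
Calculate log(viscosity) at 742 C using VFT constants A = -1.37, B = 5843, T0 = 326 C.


VFT equation: log(eta) = A + B / (T - T0)
  T - T0 = 742 - 326 = 416
  B / (T - T0) = 5843 / 416 = 14.046
  log(eta) = -1.37 + 14.046 = 12.676

12.676


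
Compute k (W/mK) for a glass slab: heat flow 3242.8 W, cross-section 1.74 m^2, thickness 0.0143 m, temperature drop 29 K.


Fourier's law rearranged: k = Q * t / (A * dT)
  Numerator = 3242.8 * 0.0143 = 46.37204
  Denominator = 1.74 * 29 = 50.46
  k = 46.37204 / 50.46 = 0.919 W/mK

0.919 W/mK


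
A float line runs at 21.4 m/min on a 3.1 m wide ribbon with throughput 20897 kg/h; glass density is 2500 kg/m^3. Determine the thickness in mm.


Ribbon cross-section from mass balance:
  Volume rate = throughput / density = 20897 / 2500 = 8.3588 m^3/h
  thickness = volume rate / (speed * 60 * width), i.e.
  thickness = throughput / (60 * speed * width * density) * 1000
  thickness = 20897 / (60 * 21.4 * 3.1 * 2500) * 1000 = 2.1 mm

2.1 mm


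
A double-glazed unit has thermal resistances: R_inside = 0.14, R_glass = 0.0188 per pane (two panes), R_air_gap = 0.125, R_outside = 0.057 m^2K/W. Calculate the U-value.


Total thermal resistance (series):
  R_total = R_in + R_glass + R_air + R_glass + R_out
  R_total = 0.14 + 0.0188 + 0.125 + 0.0188 + 0.057 = 0.3596 m^2K/W
U-value = 1 / R_total = 1 / 0.3596 = 2.781 W/m^2K

2.781 W/m^2K


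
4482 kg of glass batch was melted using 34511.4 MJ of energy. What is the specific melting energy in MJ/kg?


Rearrange E = m * s for s:
  s = E / m
  s = 34511.4 / 4482 = 7.7 MJ/kg

7.7 MJ/kg


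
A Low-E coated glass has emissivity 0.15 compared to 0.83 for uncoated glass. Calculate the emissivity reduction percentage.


Percentage reduction = (1 - coated/uncoated) * 100
  Ratio = 0.15 / 0.83 = 0.1807
  Reduction = (1 - 0.1807) * 100 = 81.9%

81.9%


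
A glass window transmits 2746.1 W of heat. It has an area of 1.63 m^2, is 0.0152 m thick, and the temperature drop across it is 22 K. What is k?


Fourier's law rearranged: k = Q * t / (A * dT)
  Numerator = 2746.1 * 0.0152 = 41.74072
  Denominator = 1.63 * 22 = 35.86
  k = 41.74072 / 35.86 = 1.164 W/mK

1.164 W/mK


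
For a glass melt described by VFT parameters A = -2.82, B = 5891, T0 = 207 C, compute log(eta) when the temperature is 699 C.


VFT equation: log(eta) = A + B / (T - T0)
  T - T0 = 699 - 207 = 492
  B / (T - T0) = 5891 / 492 = 11.974
  log(eta) = -2.82 + 11.974 = 9.154

9.154


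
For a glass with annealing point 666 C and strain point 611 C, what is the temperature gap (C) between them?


Gap = T_anneal - T_strain:
  gap = 666 - 611 = 55 C

55 C


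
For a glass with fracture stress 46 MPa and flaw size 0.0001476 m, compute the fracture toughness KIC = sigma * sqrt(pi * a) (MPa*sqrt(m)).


Fracture toughness: KIC = sigma * sqrt(pi * a)
  pi * a = pi * 0.0001476 = 0.000463699
  sqrt(pi * a) = 0.021534
  KIC = 46 * 0.021534 = 0.991 MPa*sqrt(m)

0.991 MPa*sqrt(m)


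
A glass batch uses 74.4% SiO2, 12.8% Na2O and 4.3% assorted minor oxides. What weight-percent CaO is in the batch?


Pieces sum to 100%:
  CaO = 100 - (SiO2 + Na2O + others)
  CaO = 100 - (74.4 + 12.8 + 4.3) = 8.5%

8.5%


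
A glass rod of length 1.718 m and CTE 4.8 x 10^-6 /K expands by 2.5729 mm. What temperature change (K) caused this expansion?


Rearrange dL = alpha * L0 * dT for dT:
  dT = dL / (alpha * L0)
  dL (m) = 2.5729 / 1000 = 0.0025729
  dT = 0.0025729 / ((4.8 x 10^-6) * 1.718) = 312.0 K

312.0 K


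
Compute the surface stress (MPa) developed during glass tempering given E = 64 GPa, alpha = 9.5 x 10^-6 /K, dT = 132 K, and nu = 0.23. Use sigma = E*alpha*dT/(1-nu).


Tempering stress: sigma = E * alpha * dT / (1 - nu)
  E (MPa) = 64 * 1000 = 64000
  Numerator = 64000 * (9.5 x 10^-6) * 132 = 80.256
  Denominator = 1 - 0.23 = 0.77
  sigma = 80.256 / 0.77 = 104.2 MPa

104.2 MPa


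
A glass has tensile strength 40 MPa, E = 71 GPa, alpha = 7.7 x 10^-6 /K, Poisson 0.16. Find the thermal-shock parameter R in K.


Thermal shock resistance: R = sigma * (1 - nu) / (E * alpha)
  Numerator = 40 * (1 - 0.16) = 33.6
  Denominator = 71 * 1000 * (7.7 x 10^-6) = 0.5467
  R = 33.6 / 0.5467 = 61.5 K

61.5 K


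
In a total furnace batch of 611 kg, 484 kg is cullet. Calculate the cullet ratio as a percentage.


Cullet ratio = (cullet mass / total batch mass) * 100
  Ratio = 484 / 611 * 100 = 79.21%

79.21%


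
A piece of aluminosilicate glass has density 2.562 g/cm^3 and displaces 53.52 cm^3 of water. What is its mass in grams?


Rearrange rho = m / V:
  m = rho * V
  m = 2.562 * 53.52 = 137.118 g

137.118 g


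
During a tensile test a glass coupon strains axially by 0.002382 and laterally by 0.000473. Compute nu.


Poisson's ratio: nu = lateral strain / axial strain
  nu = 0.000473 / 0.002382 = 0.1986

0.1986


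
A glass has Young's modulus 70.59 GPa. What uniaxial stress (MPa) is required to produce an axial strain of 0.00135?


Rearrange E = sigma / epsilon:
  sigma = E * epsilon
  E (MPa) = 70.59 * 1000 = 70590
  sigma = 70590 * 0.00135 = 95.3 MPa

95.3 MPa


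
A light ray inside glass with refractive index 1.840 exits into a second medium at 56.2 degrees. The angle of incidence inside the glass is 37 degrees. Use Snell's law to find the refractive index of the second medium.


Apply Snell's law: n1 * sin(theta1) = n2 * sin(theta2)
  n2 = n1 * sin(theta1) / sin(theta2)
  sin(37) = 0.601815
  sin(56.2) = 0.830984
  n2 = 1.840 * 0.601815 / 0.830984 = 1.3326

1.3326


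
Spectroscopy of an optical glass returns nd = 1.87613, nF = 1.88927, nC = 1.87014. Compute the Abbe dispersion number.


Abbe number formula: Vd = (nd - 1) / (nF - nC)
  nd - 1 = 1.87613 - 1 = 0.87613
  nF - nC = 1.88927 - 1.87014 = 0.01913
  Vd = 0.87613 / 0.01913 = 45.8

45.8


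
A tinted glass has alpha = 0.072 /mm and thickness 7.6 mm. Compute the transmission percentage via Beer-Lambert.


Beer-Lambert law: T = exp(-alpha * thickness)
  exponent = -0.072 * 7.6 = -0.5472
  T = exp(-0.5472) = 0.5786
  Percentage = 0.5786 * 100 = 57.86%

57.86%


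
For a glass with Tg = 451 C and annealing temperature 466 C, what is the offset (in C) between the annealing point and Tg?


Offset = T_anneal - Tg:
  offset = 466 - 451 = 15 C

15 C


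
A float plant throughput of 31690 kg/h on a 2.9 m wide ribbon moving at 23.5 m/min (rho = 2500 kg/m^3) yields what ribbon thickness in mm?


Ribbon cross-section from mass balance:
  Volume rate = throughput / density = 31690 / 2500 = 12.676 m^3/h
  thickness = volume rate / (speed * 60 * width), i.e.
  thickness = throughput / (60 * speed * width * density) * 1000
  thickness = 31690 / (60 * 23.5 * 2.9 * 2500) * 1000 = 3.1 mm

3.1 mm


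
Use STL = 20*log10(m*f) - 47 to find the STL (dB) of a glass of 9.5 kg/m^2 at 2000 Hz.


Mass law: STL = 20 * log10(m * f) - 47
  m * f = 9.5 * 2000 = 19000
  log10(19000) = 4.27875
  STL = 20 * 4.27875 - 47 = 85.575 - 47 = 38.6 dB

38.6 dB


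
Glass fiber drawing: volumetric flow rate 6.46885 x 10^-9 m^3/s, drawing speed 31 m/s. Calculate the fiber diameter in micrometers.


Cross-sectional area from continuity:
  A = Q / v = 6.46885 x 10^-9 / 31 = 2.086726 x 10^-10 m^2
Diameter from circular cross-section:
  d = sqrt(4A / pi) * 10^6 (m -> um)
  d = sqrt(4 * 2.086726 x 10^-10 / pi) * 10^6 = 16.3 um

16.3 um


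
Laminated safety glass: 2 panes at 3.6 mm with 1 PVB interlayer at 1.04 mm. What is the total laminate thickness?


Total thickness = glass contribution + PVB contribution
  Glass: 2 * 3.6 = 7.2 mm
  PVB: 1 * 1.04 = 1.04 mm
  Total = 7.2 + 1.04 = 8.24 mm

8.24 mm


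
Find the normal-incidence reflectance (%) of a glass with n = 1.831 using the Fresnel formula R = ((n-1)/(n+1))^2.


Fresnel reflectance at normal incidence:
  R = ((n - 1)/(n + 1))^2
  (n - 1)/(n + 1) = (1.831 - 1)/(1.831 + 1) = 0.293536
  R = 0.293536^2 = 0.0861634
  R(%) = 0.0861634 * 100 = 8.616%

8.616%


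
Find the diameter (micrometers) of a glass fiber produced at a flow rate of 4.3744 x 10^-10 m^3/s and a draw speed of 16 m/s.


Cross-sectional area from continuity:
  A = Q / v = 4.3744 x 10^-10 / 16 = 2.734 x 10^-11 m^2
Diameter from circular cross-section:
  d = sqrt(4A / pi) * 10^6 (m -> um)
  d = sqrt(4 * 2.734 x 10^-11 / pi) * 10^6 = 5.9 um

5.9 um


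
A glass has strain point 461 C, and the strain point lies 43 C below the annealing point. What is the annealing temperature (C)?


T_anneal = T_strain + gap:
  T_anneal = 461 + 43 = 504 C

504 C


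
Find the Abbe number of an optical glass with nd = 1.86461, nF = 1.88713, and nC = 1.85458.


Abbe number formula: Vd = (nd - 1) / (nF - nC)
  nd - 1 = 1.86461 - 1 = 0.86461
  nF - nC = 1.88713 - 1.85458 = 0.03255
  Vd = 0.86461 / 0.03255 = 26.56

26.56


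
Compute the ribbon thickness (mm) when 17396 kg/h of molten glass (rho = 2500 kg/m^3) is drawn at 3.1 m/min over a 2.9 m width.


Ribbon cross-section from mass balance:
  Volume rate = throughput / density = 17396 / 2500 = 6.9584 m^3/h
  thickness = volume rate / (speed * 60 * width), i.e.
  thickness = throughput / (60 * speed * width * density) * 1000
  thickness = 17396 / (60 * 3.1 * 2.9 * 2500) * 1000 = 12.9 mm

12.9 mm


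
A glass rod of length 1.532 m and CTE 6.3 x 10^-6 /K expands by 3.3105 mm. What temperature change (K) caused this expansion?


Rearrange dL = alpha * L0 * dT for dT:
  dT = dL / (alpha * L0)
  dL (m) = 3.3105 / 1000 = 0.0033105
  dT = 0.0033105 / ((6.3 x 10^-6) * 1.532) = 343.0 K

343.0 K


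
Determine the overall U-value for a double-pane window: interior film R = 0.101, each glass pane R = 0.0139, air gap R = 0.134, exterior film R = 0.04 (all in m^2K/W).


Total thermal resistance (series):
  R_total = R_in + R_glass + R_air + R_glass + R_out
  R_total = 0.101 + 0.0139 + 0.134 + 0.0139 + 0.04 = 0.3028 m^2K/W
U-value = 1 / R_total = 1 / 0.3028 = 3.303 W/m^2K

3.303 W/m^2K


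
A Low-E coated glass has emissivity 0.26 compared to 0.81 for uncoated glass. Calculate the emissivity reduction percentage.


Percentage reduction = (1 - coated/uncoated) * 100
  Ratio = 0.26 / 0.81 = 0.321
  Reduction = (1 - 0.321) * 100 = 67.9%

67.9%


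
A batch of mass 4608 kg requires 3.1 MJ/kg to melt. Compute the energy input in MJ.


Total energy = mass * specific energy
  E = 4608 * 3.1 = 14284.8 MJ

14284.8 MJ


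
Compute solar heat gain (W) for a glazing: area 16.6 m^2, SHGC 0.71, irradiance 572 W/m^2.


Solar heat gain: Q = Area * SHGC * Irradiance
  Q = 16.6 * 0.71 * 572 = 6741.6 W

6741.6 W


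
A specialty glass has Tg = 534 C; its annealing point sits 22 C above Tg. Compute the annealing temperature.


The annealing temperature is Tg plus the offset:
  T_anneal = 534 + 22 = 556 C

556 C


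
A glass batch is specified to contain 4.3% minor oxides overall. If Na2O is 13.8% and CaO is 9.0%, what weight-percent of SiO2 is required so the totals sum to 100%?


Known pieces sum to 100%:
  SiO2 = 100 - (others + Na2O + CaO)
  SiO2 = 100 - (4.3 + 13.8 + 9.0) = 72.9%

72.9%


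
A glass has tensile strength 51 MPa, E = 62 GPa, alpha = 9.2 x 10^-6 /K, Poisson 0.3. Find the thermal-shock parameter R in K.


Thermal shock resistance: R = sigma * (1 - nu) / (E * alpha)
  Numerator = 51 * (1 - 0.3) = 35.7
  Denominator = 62 * 1000 * (9.2 x 10^-6) = 0.5704
  R = 35.7 / 0.5704 = 62.6 K

62.6 K


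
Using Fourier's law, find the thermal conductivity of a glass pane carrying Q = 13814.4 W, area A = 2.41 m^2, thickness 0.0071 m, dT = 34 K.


Fourier's law rearranged: k = Q * t / (A * dT)
  Numerator = 13814.4 * 0.0071 = 98.08224
  Denominator = 2.41 * 34 = 81.94
  k = 98.08224 / 81.94 = 1.197 W/mK

1.197 W/mK


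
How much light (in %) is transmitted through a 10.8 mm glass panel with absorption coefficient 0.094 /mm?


Beer-Lambert law: T = exp(-alpha * thickness)
  exponent = -0.094 * 10.8 = -1.0152
  T = exp(-1.0152) = 0.3623
  Percentage = 0.3623 * 100 = 36.23%

36.23%


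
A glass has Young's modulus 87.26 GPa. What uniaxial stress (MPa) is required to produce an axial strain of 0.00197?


Rearrange E = sigma / epsilon:
  sigma = E * epsilon
  E (MPa) = 87.26 * 1000 = 87260
  sigma = 87260 * 0.00197 = 171.9 MPa

171.9 MPa


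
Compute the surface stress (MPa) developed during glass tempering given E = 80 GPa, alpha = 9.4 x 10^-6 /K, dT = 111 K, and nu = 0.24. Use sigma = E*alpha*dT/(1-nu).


Tempering stress: sigma = E * alpha * dT / (1 - nu)
  E (MPa) = 80 * 1000 = 80000
  Numerator = 80000 * (9.4 x 10^-6) * 111 = 83.472
  Denominator = 1 - 0.24 = 0.76
  sigma = 83.472 / 0.76 = 109.8 MPa

109.8 MPa


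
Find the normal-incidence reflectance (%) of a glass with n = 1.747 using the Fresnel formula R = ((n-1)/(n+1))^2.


Fresnel reflectance at normal incidence:
  R = ((n - 1)/(n + 1))^2
  (n - 1)/(n + 1) = (1.747 - 1)/(1.747 + 1) = 0.271933
  R = 0.271933^2 = 0.0739476
  R(%) = 0.0739476 * 100 = 7.395%

7.395%


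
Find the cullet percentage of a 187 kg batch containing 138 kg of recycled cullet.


Cullet ratio = (cullet mass / total batch mass) * 100
  Ratio = 138 / 187 * 100 = 73.8%

73.8%


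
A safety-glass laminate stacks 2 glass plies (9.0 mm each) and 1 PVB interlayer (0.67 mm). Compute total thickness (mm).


Total thickness = glass contribution + PVB contribution
  Glass: 2 * 9.0 = 18.0 mm
  PVB: 1 * 0.67 = 0.67 mm
  Total = 18.0 + 0.67 = 18.67 mm

18.67 mm


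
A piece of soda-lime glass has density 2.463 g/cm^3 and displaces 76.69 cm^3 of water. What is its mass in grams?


Rearrange rho = m / V:
  m = rho * V
  m = 2.463 * 76.69 = 188.887 g

188.887 g


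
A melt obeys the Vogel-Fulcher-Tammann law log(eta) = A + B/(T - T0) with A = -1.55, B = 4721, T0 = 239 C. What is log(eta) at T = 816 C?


VFT equation: log(eta) = A + B / (T - T0)
  T - T0 = 816 - 239 = 577
  B / (T - T0) = 4721 / 577 = 8.182
  log(eta) = -1.55 + 8.182 = 6.632

6.632


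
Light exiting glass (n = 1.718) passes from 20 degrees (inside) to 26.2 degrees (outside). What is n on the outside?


Apply Snell's law: n1 * sin(theta1) = n2 * sin(theta2)
  n2 = n1 * sin(theta1) / sin(theta2)
  sin(20) = 0.34202
  sin(26.2) = 0.441506
  n2 = 1.718 * 0.34202 / 0.441506 = 1.3309

1.3309


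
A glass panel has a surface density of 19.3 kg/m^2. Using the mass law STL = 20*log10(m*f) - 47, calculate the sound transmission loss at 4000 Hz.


Mass law: STL = 20 * log10(m * f) - 47
  m * f = 19.3 * 4000 = 77200
  log10(77200) = 4.88762
  STL = 20 * 4.88762 - 47 = 97.7524 - 47 = 50.8 dB

50.8 dB


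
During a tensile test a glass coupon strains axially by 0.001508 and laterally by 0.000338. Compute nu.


Poisson's ratio: nu = lateral strain / axial strain
  nu = 0.000338 / 0.001508 = 0.2241

0.2241


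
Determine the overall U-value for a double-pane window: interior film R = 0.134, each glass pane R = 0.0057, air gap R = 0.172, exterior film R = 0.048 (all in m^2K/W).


Total thermal resistance (series):
  R_total = R_in + R_glass + R_air + R_glass + R_out
  R_total = 0.134 + 0.0057 + 0.172 + 0.0057 + 0.048 = 0.3654 m^2K/W
U-value = 1 / R_total = 1 / 0.3654 = 2.737 W/m^2K

2.737 W/m^2K


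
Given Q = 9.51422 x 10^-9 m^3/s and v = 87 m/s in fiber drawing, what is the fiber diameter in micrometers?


Cross-sectional area from continuity:
  A = Q / v = 9.51422 x 10^-9 / 87 = 1.093589 x 10^-10 m^2
Diameter from circular cross-section:
  d = sqrt(4A / pi) * 10^6 (m -> um)
  d = sqrt(4 * 1.093589 x 10^-10 / pi) * 10^6 = 11.8 um

11.8 um


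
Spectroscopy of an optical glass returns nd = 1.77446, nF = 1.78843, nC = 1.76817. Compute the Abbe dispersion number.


Abbe number formula: Vd = (nd - 1) / (nF - nC)
  nd - 1 = 1.77446 - 1 = 0.77446
  nF - nC = 1.78843 - 1.76817 = 0.02026
  Vd = 0.77446 / 0.02026 = 38.23

38.23


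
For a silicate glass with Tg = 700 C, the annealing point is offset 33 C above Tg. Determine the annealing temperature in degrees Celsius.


The annealing temperature is Tg plus the offset:
  T_anneal = 700 + 33 = 733 C

733 C


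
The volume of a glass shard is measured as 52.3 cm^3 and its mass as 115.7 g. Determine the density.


Use the definition of density:
  rho = mass / volume
  rho = 115.7 / 52.3 = 2.212 g/cm^3

2.212 g/cm^3


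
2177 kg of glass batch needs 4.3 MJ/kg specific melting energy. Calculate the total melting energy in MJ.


Total energy = mass * specific energy
  E = 2177 * 4.3 = 9361.1 MJ

9361.1 MJ


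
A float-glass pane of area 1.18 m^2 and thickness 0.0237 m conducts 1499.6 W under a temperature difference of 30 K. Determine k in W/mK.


Fourier's law rearranged: k = Q * t / (A * dT)
  Numerator = 1499.6 * 0.0237 = 35.54052
  Denominator = 1.18 * 30 = 35.4
  k = 35.54052 / 35.4 = 1.004 W/mK

1.004 W/mK


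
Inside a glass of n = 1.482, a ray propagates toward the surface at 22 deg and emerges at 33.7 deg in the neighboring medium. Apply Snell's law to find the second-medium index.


Apply Snell's law: n1 * sin(theta1) = n2 * sin(theta2)
  n2 = n1 * sin(theta1) / sin(theta2)
  sin(22) = 0.374607
  sin(33.7) = 0.554844
  n2 = 1.482 * 0.374607 / 0.554844 = 1.0006

1.0006


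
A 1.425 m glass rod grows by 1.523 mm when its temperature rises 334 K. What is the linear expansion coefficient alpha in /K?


Rearrange dL = alpha * L0 * dT for alpha:
  alpha = dL / (L0 * dT)
  alpha = (1.523 / 1000) / (1.425 * 334) = 0.0000032 /K = 3.2 x 10^-6 /K

3.2 x 10^-6 /K


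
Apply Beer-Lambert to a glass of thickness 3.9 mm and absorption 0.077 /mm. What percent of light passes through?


Beer-Lambert law: T = exp(-alpha * thickness)
  exponent = -0.077 * 3.9 = -0.3003
  T = exp(-0.3003) = 0.7406
  Percentage = 0.7406 * 100 = 74.06%

74.06%


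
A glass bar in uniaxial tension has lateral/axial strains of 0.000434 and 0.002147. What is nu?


Poisson's ratio: nu = lateral strain / axial strain
  nu = 0.000434 / 0.002147 = 0.2021

0.2021


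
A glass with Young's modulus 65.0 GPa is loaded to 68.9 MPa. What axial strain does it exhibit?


Rearrange E = sigma / epsilon:
  epsilon = sigma / E
  E (MPa) = 65.0 * 1000 = 65000
  epsilon = 68.9 / 65000 = 0.00106

0.00106


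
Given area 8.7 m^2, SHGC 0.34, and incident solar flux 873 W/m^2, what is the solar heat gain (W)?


Solar heat gain: Q = Area * SHGC * Irradiance
  Q = 8.7 * 0.34 * 873 = 2582.3 W

2582.3 W


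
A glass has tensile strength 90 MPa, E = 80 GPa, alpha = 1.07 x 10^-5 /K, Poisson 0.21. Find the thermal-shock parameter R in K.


Thermal shock resistance: R = sigma * (1 - nu) / (E * alpha)
  Numerator = 90 * (1 - 0.21) = 71.1
  Denominator = 80 * 1000 * (1.07 x 10^-5) = 0.856
  R = 71.1 / 0.856 = 83.1 K

83.1 K


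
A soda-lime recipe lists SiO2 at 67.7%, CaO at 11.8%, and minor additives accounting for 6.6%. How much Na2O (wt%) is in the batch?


Pieces sum to 100%:
  Na2O = 100 - (SiO2 + CaO + others)
  Na2O = 100 - (67.7 + 11.8 + 6.6) = 13.9%

13.9%


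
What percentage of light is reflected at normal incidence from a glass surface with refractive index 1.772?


Fresnel reflectance at normal incidence:
  R = ((n - 1)/(n + 1))^2
  (n - 1)/(n + 1) = (1.772 - 1)/(1.772 + 1) = 0.278499
  R = 0.278499^2 = 0.0775617
  R(%) = 0.0775617 * 100 = 7.756%

7.756%


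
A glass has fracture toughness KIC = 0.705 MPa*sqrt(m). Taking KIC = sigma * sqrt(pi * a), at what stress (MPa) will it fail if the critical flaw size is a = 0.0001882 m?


Rearrange KIC = sigma * sqrt(pi * a):
  sigma = KIC / sqrt(pi * a)
  sqrt(pi * 0.0001882) = 0.024316
  sigma = 0.705 / 0.024316 = 28.99 MPa

28.99 MPa


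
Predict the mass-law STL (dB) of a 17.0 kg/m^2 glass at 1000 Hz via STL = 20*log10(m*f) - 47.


Mass law: STL = 20 * log10(m * f) - 47
  m * f = 17.0 * 1000 = 17000
  log10(17000) = 4.23045
  STL = 20 * 4.23045 - 47 = 84.609 - 47 = 37.6 dB

37.6 dB


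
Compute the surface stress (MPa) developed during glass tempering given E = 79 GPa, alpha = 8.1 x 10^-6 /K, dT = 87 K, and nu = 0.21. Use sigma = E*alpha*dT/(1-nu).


Tempering stress: sigma = E * alpha * dT / (1 - nu)
  E (MPa) = 79 * 1000 = 79000
  Numerator = 79000 * (8.1 x 10^-6) * 87 = 55.6713
  Denominator = 1 - 0.21 = 0.79
  sigma = 55.6713 / 0.79 = 70.5 MPa

70.5 MPa


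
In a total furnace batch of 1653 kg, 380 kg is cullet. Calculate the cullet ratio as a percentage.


Cullet ratio = (cullet mass / total batch mass) * 100
  Ratio = 380 / 1653 * 100 = 22.99%

22.99%


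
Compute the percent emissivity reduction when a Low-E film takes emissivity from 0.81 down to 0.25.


Percentage reduction = (1 - coated/uncoated) * 100
  Ratio = 0.25 / 0.81 = 0.3086
  Reduction = (1 - 0.3086) * 100 = 69.1%

69.1%


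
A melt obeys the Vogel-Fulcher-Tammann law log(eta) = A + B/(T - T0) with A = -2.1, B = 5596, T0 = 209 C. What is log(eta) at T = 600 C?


VFT equation: log(eta) = A + B / (T - T0)
  T - T0 = 600 - 209 = 391
  B / (T - T0) = 5596 / 391 = 14.312
  log(eta) = -2.1 + 14.312 = 12.212

12.212


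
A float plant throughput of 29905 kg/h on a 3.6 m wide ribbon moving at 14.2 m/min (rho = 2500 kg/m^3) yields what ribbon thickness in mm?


Ribbon cross-section from mass balance:
  Volume rate = throughput / density = 29905 / 2500 = 11.962 m^3/h
  thickness = volume rate / (speed * 60 * width), i.e.
  thickness = throughput / (60 * speed * width * density) * 1000
  thickness = 29905 / (60 * 14.2 * 3.6 * 2500) * 1000 = 3.9 mm

3.9 mm


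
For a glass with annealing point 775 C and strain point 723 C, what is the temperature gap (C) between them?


Gap = T_anneal - T_strain:
  gap = 775 - 723 = 52 C

52 C


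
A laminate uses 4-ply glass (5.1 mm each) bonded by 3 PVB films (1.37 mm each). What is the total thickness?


Total thickness = glass contribution + PVB contribution
  Glass: 4 * 5.1 = 20.4 mm
  PVB: 3 * 1.37 = 4.11 mm
  Total = 20.4 + 4.11 = 24.51 mm

24.51 mm


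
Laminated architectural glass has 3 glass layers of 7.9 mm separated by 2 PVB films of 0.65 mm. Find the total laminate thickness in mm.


Total thickness = glass contribution + PVB contribution
  Glass: 3 * 7.9 = 23.7 mm
  PVB: 2 * 0.65 = 1.3 mm
  Total = 23.7 + 1.3 = 25.0 mm

25.0 mm


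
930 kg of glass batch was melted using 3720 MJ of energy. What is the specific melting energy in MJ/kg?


Rearrange E = m * s for s:
  s = E / m
  s = 3720 / 930 = 4.0 MJ/kg

4.0 MJ/kg


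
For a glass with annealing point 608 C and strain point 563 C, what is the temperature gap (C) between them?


Gap = T_anneal - T_strain:
  gap = 608 - 563 = 45 C

45 C


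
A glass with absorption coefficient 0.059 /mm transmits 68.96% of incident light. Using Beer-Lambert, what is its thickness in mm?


Rearrange T = exp(-alpha * thickness):
  thickness = -ln(T) / alpha
  T = 68.96/100 = 0.6896
  ln(T) = -0.37164
  -ln(T) = 0.37164
  thickness = 0.37164 / 0.059 = 6.3 mm

6.3 mm


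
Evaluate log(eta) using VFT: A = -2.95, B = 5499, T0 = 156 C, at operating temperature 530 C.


VFT equation: log(eta) = A + B / (T - T0)
  T - T0 = 530 - 156 = 374
  B / (T - T0) = 5499 / 374 = 14.703
  log(eta) = -2.95 + 14.703 = 11.753

11.753


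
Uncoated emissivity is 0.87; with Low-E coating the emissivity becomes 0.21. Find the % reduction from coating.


Percentage reduction = (1 - coated/uncoated) * 100
  Ratio = 0.21 / 0.87 = 0.2414
  Reduction = (1 - 0.2414) * 100 = 75.9%

75.9%


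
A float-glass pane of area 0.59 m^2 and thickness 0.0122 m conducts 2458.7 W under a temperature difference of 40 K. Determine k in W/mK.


Fourier's law rearranged: k = Q * t / (A * dT)
  Numerator = 2458.7 * 0.0122 = 29.99614
  Denominator = 0.59 * 40 = 23.6
  k = 29.99614 / 23.6 = 1.271 W/mK

1.271 W/mK


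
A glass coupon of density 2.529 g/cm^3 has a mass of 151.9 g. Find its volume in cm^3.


Rearrange rho = m / V:
  V = m / rho
  V = 151.9 / 2.529 = 60.063 cm^3

60.063 cm^3


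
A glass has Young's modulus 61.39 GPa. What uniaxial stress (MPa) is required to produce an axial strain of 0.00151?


Rearrange E = sigma / epsilon:
  sigma = E * epsilon
  E (MPa) = 61.39 * 1000 = 61390
  sigma = 61390 * 0.00151 = 92.7 MPa

92.7 MPa


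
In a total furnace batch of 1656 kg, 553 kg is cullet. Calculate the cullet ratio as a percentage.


Cullet ratio = (cullet mass / total batch mass) * 100
  Ratio = 553 / 1656 * 100 = 33.39%

33.39%


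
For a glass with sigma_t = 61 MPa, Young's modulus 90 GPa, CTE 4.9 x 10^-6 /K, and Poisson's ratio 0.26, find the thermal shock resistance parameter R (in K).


Thermal shock resistance: R = sigma * (1 - nu) / (E * alpha)
  Numerator = 61 * (1 - 0.26) = 45.14
  Denominator = 90 * 1000 * (4.9 x 10^-6) = 0.441
  R = 45.14 / 0.441 = 102.4 K

102.4 K


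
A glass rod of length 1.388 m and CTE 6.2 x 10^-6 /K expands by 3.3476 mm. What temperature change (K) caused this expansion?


Rearrange dL = alpha * L0 * dT for dT:
  dT = dL / (alpha * L0)
  dL (m) = 3.3476 / 1000 = 0.0033476
  dT = 0.0033476 / ((6.2 x 10^-6) * 1.388) = 389.0 K

389.0 K


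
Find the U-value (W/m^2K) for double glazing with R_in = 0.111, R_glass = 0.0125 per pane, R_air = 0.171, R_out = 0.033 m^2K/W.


Total thermal resistance (series):
  R_total = R_in + R_glass + R_air + R_glass + R_out
  R_total = 0.111 + 0.0125 + 0.171 + 0.0125 + 0.033 = 0.34 m^2K/W
U-value = 1 / R_total = 1 / 0.34 = 2.941 W/m^2K

2.941 W/m^2K


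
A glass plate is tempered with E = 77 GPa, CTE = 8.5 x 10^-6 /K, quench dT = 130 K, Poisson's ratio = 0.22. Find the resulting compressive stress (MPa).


Tempering stress: sigma = E * alpha * dT / (1 - nu)
  E (MPa) = 77 * 1000 = 77000
  Numerator = 77000 * (8.5 x 10^-6) * 130 = 85.085
  Denominator = 1 - 0.22 = 0.78
  sigma = 85.085 / 0.78 = 109.1 MPa

109.1 MPa


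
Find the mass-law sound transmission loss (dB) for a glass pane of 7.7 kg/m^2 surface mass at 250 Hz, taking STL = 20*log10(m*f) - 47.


Mass law: STL = 20 * log10(m * f) - 47
  m * f = 7.7 * 250 = 1925
  log10(1925) = 3.28443
  STL = 20 * 3.28443 - 47 = 65.6886 - 47 = 18.7 dB

18.7 dB


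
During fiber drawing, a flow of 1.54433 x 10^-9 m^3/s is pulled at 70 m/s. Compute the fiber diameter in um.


Cross-sectional area from continuity:
  A = Q / v = 1.54433 x 10^-9 / 70 = 2.206186 x 10^-11 m^2
Diameter from circular cross-section:
  d = sqrt(4A / pi) * 10^6 (m -> um)
  d = sqrt(4 * 2.206186 x 10^-11 / pi) * 10^6 = 5.3 um

5.3 um


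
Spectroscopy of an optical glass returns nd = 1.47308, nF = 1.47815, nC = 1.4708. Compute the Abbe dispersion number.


Abbe number formula: Vd = (nd - 1) / (nF - nC)
  nd - 1 = 1.47308 - 1 = 0.47308
  nF - nC = 1.47815 - 1.4708 = 0.00735
  Vd = 0.47308 / 0.00735 = 64.36

64.36


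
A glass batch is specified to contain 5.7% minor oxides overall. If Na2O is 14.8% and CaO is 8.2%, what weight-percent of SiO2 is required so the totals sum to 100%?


Known pieces sum to 100%:
  SiO2 = 100 - (others + Na2O + CaO)
  SiO2 = 100 - (5.7 + 14.8 + 8.2) = 71.3%

71.3%


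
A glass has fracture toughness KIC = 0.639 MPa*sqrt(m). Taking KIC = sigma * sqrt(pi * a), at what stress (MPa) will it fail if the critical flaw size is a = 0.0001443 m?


Rearrange KIC = sigma * sqrt(pi * a):
  sigma = KIC / sqrt(pi * a)
  sqrt(pi * 0.0001443) = 0.021292
  sigma = 0.639 / 0.021292 = 30.01 MPa

30.01 MPa


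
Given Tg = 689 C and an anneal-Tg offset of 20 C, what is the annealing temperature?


The annealing temperature is Tg plus the offset:
  T_anneal = 689 + 20 = 709 C

709 C


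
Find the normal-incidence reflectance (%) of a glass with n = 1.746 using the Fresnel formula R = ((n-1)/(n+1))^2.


Fresnel reflectance at normal incidence:
  R = ((n - 1)/(n + 1))^2
  (n - 1)/(n + 1) = (1.746 - 1)/(1.746 + 1) = 0.271668
  R = 0.271668^2 = 0.0738035
  R(%) = 0.0738035 * 100 = 7.38%

7.38%


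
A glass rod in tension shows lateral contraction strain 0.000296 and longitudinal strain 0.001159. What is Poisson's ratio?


Poisson's ratio: nu = lateral strain / axial strain
  nu = 0.000296 / 0.001159 = 0.2554

0.2554


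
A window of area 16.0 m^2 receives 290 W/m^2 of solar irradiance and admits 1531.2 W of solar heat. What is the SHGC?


Rearrange Q = Area * SHGC * Irradiance:
  SHGC = Q / (Area * Irradiance)
  SHGC = 1531.2 / (16.0 * 290) = 0.33

0.33


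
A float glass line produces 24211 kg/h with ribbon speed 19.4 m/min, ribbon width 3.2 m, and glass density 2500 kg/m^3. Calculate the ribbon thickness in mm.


Ribbon cross-section from mass balance:
  Volume rate = throughput / density = 24211 / 2500 = 9.6844 m^3/h
  thickness = volume rate / (speed * 60 * width), i.e.
  thickness = throughput / (60 * speed * width * density) * 1000
  thickness = 24211 / (60 * 19.4 * 3.2 * 2500) * 1000 = 2.6 mm

2.6 mm


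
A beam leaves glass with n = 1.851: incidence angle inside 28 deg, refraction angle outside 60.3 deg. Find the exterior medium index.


Apply Snell's law: n1 * sin(theta1) = n2 * sin(theta2)
  n2 = n1 * sin(theta1) / sin(theta2)
  sin(28) = 0.469472
  sin(60.3) = 0.868632
  n2 = 1.851 * 0.469472 / 0.868632 = 1.0004

1.0004


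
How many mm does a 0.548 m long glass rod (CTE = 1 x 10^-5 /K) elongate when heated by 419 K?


Thermal expansion formula: dL = alpha * L0 * dT
  dL = (1 x 10^-5) * 0.548 * 419 = 0.00229612 m
Convert to mm: 0.00229612 * 1000 = 2.2961 mm

2.2961 mm


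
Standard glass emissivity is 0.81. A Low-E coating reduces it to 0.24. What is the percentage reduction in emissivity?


Percentage reduction = (1 - coated/uncoated) * 100
  Ratio = 0.24 / 0.81 = 0.2963
  Reduction = (1 - 0.2963) * 100 = 70.4%

70.4%


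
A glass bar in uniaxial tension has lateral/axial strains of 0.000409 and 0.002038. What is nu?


Poisson's ratio: nu = lateral strain / axial strain
  nu = 0.000409 / 0.002038 = 0.2007

0.2007


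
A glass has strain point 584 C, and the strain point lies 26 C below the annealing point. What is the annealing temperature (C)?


T_anneal = T_strain + gap:
  T_anneal = 584 + 26 = 610 C

610 C


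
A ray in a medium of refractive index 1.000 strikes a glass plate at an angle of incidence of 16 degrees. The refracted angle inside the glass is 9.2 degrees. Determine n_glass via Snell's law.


Apply Snell's law: n1 * sin(theta1) = n2 * sin(theta2)
  n2 = n1 * sin(theta1) / sin(theta2)
  sin(16) = 0.275637
  sin(9.2) = 0.159881
  n2 = 1.000 * 0.275637 / 0.159881 = 1.724

1.724


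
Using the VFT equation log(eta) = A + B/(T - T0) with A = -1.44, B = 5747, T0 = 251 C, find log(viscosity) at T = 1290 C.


VFT equation: log(eta) = A + B / (T - T0)
  T - T0 = 1290 - 251 = 1039
  B / (T - T0) = 5747 / 1039 = 5.531
  log(eta) = -1.44 + 5.531 = 4.091

4.091


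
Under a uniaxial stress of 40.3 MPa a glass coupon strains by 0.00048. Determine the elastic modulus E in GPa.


Young's modulus: E = stress / strain
  E = 40.3 MPa / 0.00048 = 83958.33 MPa
Convert to GPa: 83958.33 / 1000 = 83.96 GPa

83.96 GPa


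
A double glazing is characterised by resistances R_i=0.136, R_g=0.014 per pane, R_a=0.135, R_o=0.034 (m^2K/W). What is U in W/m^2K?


Total thermal resistance (series):
  R_total = R_in + R_glass + R_air + R_glass + R_out
  R_total = 0.136 + 0.014 + 0.135 + 0.014 + 0.034 = 0.333 m^2K/W
U-value = 1 / R_total = 1 / 0.333 = 3.003 W/m^2K

3.003 W/m^2K


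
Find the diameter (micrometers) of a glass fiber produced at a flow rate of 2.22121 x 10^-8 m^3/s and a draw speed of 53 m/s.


Cross-sectional area from continuity:
  A = Q / v = 2.22121 x 10^-8 / 53 = 4.190962 x 10^-10 m^2
Diameter from circular cross-section:
  d = sqrt(4A / pi) * 10^6 (m -> um)
  d = sqrt(4 * 4.190962 x 10^-10 / pi) * 10^6 = 23.1 um

23.1 um


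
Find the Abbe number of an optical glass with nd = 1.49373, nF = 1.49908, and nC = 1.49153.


Abbe number formula: Vd = (nd - 1) / (nF - nC)
  nd - 1 = 1.49373 - 1 = 0.49373
  nF - nC = 1.49908 - 1.49153 = 0.00755
  Vd = 0.49373 / 0.00755 = 65.39

65.39


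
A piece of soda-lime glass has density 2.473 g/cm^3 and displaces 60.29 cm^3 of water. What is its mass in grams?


Rearrange rho = m / V:
  m = rho * V
  m = 2.473 * 60.29 = 149.097 g

149.097 g


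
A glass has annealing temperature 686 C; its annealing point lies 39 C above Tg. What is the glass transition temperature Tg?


Rearrange T_anneal = Tg + offset for Tg:
  Tg = T_anneal - offset = 686 - 39 = 647 C

647 C


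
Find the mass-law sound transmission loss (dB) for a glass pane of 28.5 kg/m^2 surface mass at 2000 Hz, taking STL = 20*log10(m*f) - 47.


Mass law: STL = 20 * log10(m * f) - 47
  m * f = 28.5 * 2000 = 57000
  log10(57000) = 4.75587
  STL = 20 * 4.75587 - 47 = 95.1174 - 47 = 48.1 dB

48.1 dB


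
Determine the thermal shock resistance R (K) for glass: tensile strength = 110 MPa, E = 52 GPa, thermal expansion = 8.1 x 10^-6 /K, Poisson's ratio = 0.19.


Thermal shock resistance: R = sigma * (1 - nu) / (E * alpha)
  Numerator = 110 * (1 - 0.19) = 89.1
  Denominator = 52 * 1000 * (8.1 x 10^-6) = 0.4212
  R = 89.1 / 0.4212 = 211.5 K

211.5 K


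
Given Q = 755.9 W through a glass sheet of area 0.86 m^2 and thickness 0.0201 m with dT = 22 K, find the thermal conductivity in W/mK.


Fourier's law rearranged: k = Q * t / (A * dT)
  Numerator = 755.9 * 0.0201 = 15.19359
  Denominator = 0.86 * 22 = 18.92
  k = 15.19359 / 18.92 = 0.803 W/mK

0.803 W/mK


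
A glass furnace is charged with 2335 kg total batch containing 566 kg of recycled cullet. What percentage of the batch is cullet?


Cullet ratio = (cullet mass / total batch mass) * 100
  Ratio = 566 / 2335 * 100 = 24.24%

24.24%


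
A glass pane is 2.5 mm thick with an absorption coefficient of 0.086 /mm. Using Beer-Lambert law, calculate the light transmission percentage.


Beer-Lambert law: T = exp(-alpha * thickness)
  exponent = -0.086 * 2.5 = -0.215
  T = exp(-0.215) = 0.8065
  Percentage = 0.8065 * 100 = 80.65%

80.65%


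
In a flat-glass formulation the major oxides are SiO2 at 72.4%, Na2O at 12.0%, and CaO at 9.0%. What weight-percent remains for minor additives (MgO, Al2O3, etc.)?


Sum the three major oxides:
  SiO2 + Na2O + CaO = 72.4 + 12.0 + 9.0 = 93.4%
Subtract from 100%:
  Others = 100 - 93.4 = 6.6%

6.6%


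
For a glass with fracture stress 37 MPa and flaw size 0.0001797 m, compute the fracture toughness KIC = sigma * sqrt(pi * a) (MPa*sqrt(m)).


Fracture toughness: KIC = sigma * sqrt(pi * a)
  pi * a = pi * 0.0001797 = 0.000564544
  sqrt(pi * a) = 0.02376
  KIC = 37 * 0.02376 = 0.879 MPa*sqrt(m)

0.879 MPa*sqrt(m)


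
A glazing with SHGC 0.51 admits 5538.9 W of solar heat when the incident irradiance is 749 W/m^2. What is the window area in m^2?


Rearrange Q = Area * SHGC * Irradiance:
  Area = Q / (SHGC * Irradiance)
  Area = 5538.9 / (0.51 * 749) = 14.5 m^2

14.5 m^2


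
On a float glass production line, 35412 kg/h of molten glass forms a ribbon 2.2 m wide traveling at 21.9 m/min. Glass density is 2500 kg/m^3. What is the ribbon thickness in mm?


Ribbon cross-section from mass balance:
  Volume rate = throughput / density = 35412 / 2500 = 14.1648 m^3/h
  thickness = volume rate / (speed * 60 * width), i.e.
  thickness = throughput / (60 * speed * width * density) * 1000
  thickness = 35412 / (60 * 21.9 * 2.2 * 2500) * 1000 = 4.9 mm

4.9 mm


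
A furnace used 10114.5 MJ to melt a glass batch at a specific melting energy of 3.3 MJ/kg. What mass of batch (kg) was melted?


Rearrange E = m * s for m:
  m = E / s
  m = 10114.5 / 3.3 = 3065.0 kg

3065.0 kg


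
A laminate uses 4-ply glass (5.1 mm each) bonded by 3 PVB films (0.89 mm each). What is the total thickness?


Total thickness = glass contribution + PVB contribution
  Glass: 4 * 5.1 = 20.4 mm
  PVB: 3 * 0.89 = 2.67 mm
  Total = 20.4 + 2.67 = 23.07 mm

23.07 mm


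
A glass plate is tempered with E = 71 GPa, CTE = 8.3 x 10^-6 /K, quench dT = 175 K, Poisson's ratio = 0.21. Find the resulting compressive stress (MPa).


Tempering stress: sigma = E * alpha * dT / (1 - nu)
  E (MPa) = 71 * 1000 = 71000
  Numerator = 71000 * (8.3 x 10^-6) * 175 = 103.1275
  Denominator = 1 - 0.21 = 0.79
  sigma = 103.1275 / 0.79 = 130.5 MPa

130.5 MPa


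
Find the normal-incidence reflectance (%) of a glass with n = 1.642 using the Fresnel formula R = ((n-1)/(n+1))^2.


Fresnel reflectance at normal incidence:
  R = ((n - 1)/(n + 1))^2
  (n - 1)/(n + 1) = (1.642 - 1)/(1.642 + 1) = 0.242998
  R = 0.242998^2 = 0.059048
  R(%) = 0.059048 * 100 = 5.905%

5.905%


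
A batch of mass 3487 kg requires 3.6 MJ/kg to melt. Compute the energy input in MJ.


Total energy = mass * specific energy
  E = 3487 * 3.6 = 12553.2 MJ

12553.2 MJ


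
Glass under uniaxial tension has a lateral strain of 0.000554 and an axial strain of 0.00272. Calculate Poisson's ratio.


Poisson's ratio: nu = lateral strain / axial strain
  nu = 0.000554 / 0.00272 = 0.2037

0.2037


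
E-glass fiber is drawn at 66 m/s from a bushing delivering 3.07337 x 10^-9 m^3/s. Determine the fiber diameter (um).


Cross-sectional area from continuity:
  A = Q / v = 3.07337 x 10^-9 / 66 = 4.656621 x 10^-11 m^2
Diameter from circular cross-section:
  d = sqrt(4A / pi) * 10^6 (m -> um)
  d = sqrt(4 * 4.656621 x 10^-11 / pi) * 10^6 = 7.7 um

7.7 um
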